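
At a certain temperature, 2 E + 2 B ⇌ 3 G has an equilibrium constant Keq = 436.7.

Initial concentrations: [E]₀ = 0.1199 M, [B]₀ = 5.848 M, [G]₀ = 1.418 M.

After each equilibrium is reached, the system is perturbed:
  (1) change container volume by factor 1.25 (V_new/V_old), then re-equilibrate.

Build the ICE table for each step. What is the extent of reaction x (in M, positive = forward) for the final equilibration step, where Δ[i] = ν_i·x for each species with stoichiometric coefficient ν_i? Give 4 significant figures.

Q₀ = 5.799 vs Keq = 436.7 ⇒ Q<K, forward
Step 1:
                  E         B         G
  Initial    0.1199     5.848     1.418
  Change    -0.1035   -0.1035    0.1552
  Equil     0.01644     5.745     1.573
  solve Keq expr → x = 0.05173; check Q = 436.7
Then change container volume by factor 1.25 (V_new/V_old).
Step 2:
                  E         B         G
  Initial   0.01315     4.596     1.259
  Change   0.001508  0.001508 -0.002262
  Equil     0.01466     4.597     1.256
  solve Keq expr → x = -7.5385e-04; check Q = 436.7

x = -7.5385e-04 M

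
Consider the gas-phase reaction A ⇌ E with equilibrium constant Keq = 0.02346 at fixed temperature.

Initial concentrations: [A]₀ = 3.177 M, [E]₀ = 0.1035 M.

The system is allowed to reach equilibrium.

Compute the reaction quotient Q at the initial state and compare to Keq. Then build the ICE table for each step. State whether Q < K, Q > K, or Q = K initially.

Q₀ = 0.03258; Q > K (proceeds reverse)

Q₀ = 0.03258 vs Keq = 0.02346 ⇒ Q>K, reverse
Step 1:
                  A         E
  init        3.177    0.1035
  Δ          0.0283   -0.0283
  eq          3.205    0.0752
  solve Keq expr → x = -0.0283; check Q = 0.02346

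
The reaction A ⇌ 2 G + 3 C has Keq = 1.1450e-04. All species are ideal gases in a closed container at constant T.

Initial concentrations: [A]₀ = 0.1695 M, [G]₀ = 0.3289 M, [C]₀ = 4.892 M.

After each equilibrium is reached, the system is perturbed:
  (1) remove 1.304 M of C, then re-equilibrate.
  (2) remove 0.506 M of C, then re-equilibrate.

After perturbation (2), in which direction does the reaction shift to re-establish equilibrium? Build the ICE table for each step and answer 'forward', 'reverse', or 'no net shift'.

Direction: forward

Q₀ = 74.72 vs Keq = 1.1450e-04 ⇒ Q>K, reverse
Step 1:
                  A         G         C
  Initial    0.1695    0.3289     4.892
  Change     0.1641   -0.3282   -0.4923
  Equil      0.3336 6.6973e-04       4.4
  solve Keq expr → x = -0.1641; check Q = 1.1450e-04
Then remove 1.304 M of C.
Step 2:
                  A         G         C
  Initial    0.3336 6.6973e-04     3.096
  Change  -2.3212e-04 4.6424e-04 6.9636e-04
  Equil      0.3334  0.001134     3.096
  solve Keq expr → x = 2.3212e-04; check Q = 1.1450e-04
Then remove 0.506 M of C.
Step 3:
                  A         G         C
  Initial    0.3334  0.001134      2.59
  Change  -1.7358e-04 3.4716e-04 5.2075e-04
  Equil      0.3332  0.001481     2.591
  solve Keq expr → x = 1.7358e-04; check Q = 1.1450e-04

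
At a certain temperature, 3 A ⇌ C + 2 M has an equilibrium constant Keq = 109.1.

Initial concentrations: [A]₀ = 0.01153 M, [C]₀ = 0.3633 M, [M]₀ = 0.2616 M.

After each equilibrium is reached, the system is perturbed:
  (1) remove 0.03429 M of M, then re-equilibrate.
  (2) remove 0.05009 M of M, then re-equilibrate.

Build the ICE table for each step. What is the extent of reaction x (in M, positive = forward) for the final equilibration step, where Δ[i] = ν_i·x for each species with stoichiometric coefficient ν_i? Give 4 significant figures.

Q₀ = 1.6220e+04 vs Keq = 109.1 ⇒ Q>K, reverse
Step 1:
                   A          C          M
  I          0.01153     0.3633     0.2616
  C          0.04411    -0.0147   -0.02941
  E          0.05564     0.3486     0.2322
  solve Keq expr → x = -0.0147; check Q = 109.1
Then remove 0.03429 M of M.
Step 2:
                   A          C          M
  I          0.05564     0.3486     0.1979
  C        -0.004984   0.001661   0.003323
  E          0.05066     0.3503     0.2012
  solve Keq expr → x = 0.001661; check Q = 109.1
Then remove 0.05009 M of M.
Step 3:
                   A          C          M
  I          0.05066     0.3503     0.1511
  C        -0.007747   0.002582   0.005165
  E          0.04291     0.3528     0.1563
  solve Keq expr → x = 0.002582; check Q = 109.1

x = 0.002582 M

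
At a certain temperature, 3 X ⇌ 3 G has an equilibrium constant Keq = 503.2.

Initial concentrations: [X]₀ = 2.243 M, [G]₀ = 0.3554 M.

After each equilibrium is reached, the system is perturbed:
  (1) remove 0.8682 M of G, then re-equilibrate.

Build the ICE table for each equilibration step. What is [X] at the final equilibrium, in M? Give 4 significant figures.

[X]_eq = 0.1932 M

Q₀ = 0.003978 vs Keq = 503.2 ⇒ Q<K, forward
Step 1:
                  X         G
  Initial     2.243    0.3554
  Change     -1.953     1.953
  Equil      0.2902     2.308
  solve Keq expr → x = 0.6509; check Q = 503.2
Then remove 0.8682 M of G.
Step 2:
                  X         G
  Initial    0.2902      1.44
  Change   -0.09696   0.09696
  Equil      0.1932     1.537
  solve Keq expr → x = 0.03232; check Q = 503.2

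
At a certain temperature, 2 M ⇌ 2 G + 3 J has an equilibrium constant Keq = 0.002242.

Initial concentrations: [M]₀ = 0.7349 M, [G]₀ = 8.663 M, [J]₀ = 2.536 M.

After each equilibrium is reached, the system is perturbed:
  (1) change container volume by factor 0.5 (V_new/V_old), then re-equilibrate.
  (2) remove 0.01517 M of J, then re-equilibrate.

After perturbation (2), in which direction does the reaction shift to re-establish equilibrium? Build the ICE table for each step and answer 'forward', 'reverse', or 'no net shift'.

Q₀ = 2266 vs Keq = 0.002242 ⇒ Q>K, reverse
Step 1:
                  M         G         J
  Initial    0.7349     8.663     2.536
  Change      1.648    -1.648    -2.472
  Equil       2.383     7.015   0.06372
  solve Keq expr → x = -0.8241; check Q = 0.002242
Then change container volume by factor 0.5 (V_new/V_old).
Step 2:
                  M         G         J
  Initial     4.766     14.03    0.1274
  Change    0.04215  -0.04215  -0.06322
  Equil       4.808     13.99   0.06423
  solve Keq expr → x = -0.02107; check Q = 0.002242
Then remove 0.01517 M of J.
Step 3:
                  M         G         J
  Initial     4.808     13.99   0.04906
  Change   -0.01003   0.01003   0.01505
  Equil       4.798        14   0.06411
  solve Keq expr → x = 0.005017; check Q = 0.002242

Direction: forward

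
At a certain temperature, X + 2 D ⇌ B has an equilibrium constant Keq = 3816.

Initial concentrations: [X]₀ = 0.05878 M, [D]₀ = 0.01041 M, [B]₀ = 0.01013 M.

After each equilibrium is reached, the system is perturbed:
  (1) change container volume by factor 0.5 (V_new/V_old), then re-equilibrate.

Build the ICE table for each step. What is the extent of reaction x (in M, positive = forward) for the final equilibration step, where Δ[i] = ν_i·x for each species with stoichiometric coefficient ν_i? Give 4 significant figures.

x = 0.003345 M

Q₀ = 1590 vs Keq = 3816 ⇒ Q<K, forward
Step 1:
                   X          D          B
  I          0.05878    0.01041    0.01013
  C        -0.001549  -0.003097   0.001549
  E          0.05723   0.007313    0.01168
  solve Keq expr → x = 0.001549; check Q = 3816
Then change container volume by factor 0.5 (V_new/V_old).
Step 2:
                   X          D          B
  I           0.1145    0.01463    0.02336
  C        -0.003345   -0.00669   0.003345
  E           0.1111   0.007936     0.0267
  solve Keq expr → x = 0.003345; check Q = 3816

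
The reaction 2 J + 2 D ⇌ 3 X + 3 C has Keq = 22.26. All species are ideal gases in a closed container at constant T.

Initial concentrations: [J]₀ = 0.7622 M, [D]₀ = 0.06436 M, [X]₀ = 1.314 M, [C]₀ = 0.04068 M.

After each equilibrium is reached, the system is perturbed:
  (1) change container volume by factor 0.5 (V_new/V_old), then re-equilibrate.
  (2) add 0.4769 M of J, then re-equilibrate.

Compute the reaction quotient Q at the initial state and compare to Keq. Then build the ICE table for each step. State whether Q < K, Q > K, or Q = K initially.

Q₀ = 0.06347; Q < K (proceeds forward)

Q₀ = 0.06347 vs Keq = 22.26 ⇒ Q<K, forward
Step 1:
                   J          D          X          C
  init        0.7622    0.06436      1.314    0.04068
  Δ         -0.04662   -0.04662    0.06993    0.06993
  eq          0.7156    0.01774      1.384     0.1106
  solve Keq expr → x = 0.02331; check Q = 22.26
Then change container volume by factor 0.5 (V_new/V_old).
Step 2:
                   J          D          X          C
  init         1.431    0.03548      2.768     0.2212
  Δ          0.01991    0.01991   -0.02987   -0.02987
  eq           1.451    0.05539      2.738     0.1914
  solve Keq expr → x = -0.009956; check Q = 22.26
Then add 0.4769 M of J.
Step 3:
                   J          D          X          C
  init         1.928    0.05539      2.738     0.1914
  Δ         -0.00878   -0.00878    0.01317    0.01317
  eq           1.919    0.04661      2.751     0.2045
  solve Keq expr → x = 0.00439; check Q = 22.26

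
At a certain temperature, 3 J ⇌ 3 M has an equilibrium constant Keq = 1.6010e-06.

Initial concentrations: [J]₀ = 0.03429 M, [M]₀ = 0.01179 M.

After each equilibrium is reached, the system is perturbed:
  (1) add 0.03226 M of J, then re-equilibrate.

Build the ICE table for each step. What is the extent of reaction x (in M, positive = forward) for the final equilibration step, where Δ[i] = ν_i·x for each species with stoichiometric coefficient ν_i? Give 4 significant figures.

x = 1.2434e-04 M

Q₀ = 0.04065 vs Keq = 1.6010e-06 ⇒ Q>K, reverse
Step 1:
                  J         M
  I         0.03429   0.01179
  C         0.01126  -0.01126
  E         0.04555 5.3283e-04
  solve Keq expr → x = -0.003752; check Q = 1.6010e-06
Then add 0.03226 M of J.
Step 2:
                  J         M
  I         0.07781 5.3283e-04
  C       -3.7303e-04 3.7303e-04
  E         0.07743 9.0586e-04
  solve Keq expr → x = 1.2434e-04; check Q = 1.6010e-06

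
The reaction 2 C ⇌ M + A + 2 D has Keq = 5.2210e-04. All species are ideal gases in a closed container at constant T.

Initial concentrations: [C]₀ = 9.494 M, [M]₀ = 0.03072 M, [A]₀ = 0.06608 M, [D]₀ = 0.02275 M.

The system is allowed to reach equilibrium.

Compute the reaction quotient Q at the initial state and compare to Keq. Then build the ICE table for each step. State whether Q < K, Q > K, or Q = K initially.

Q₀ = 1.1656e-08 vs Keq = 5.2210e-04 ⇒ Q<K, forward
Step 1:
                  C         M         A         D
  Initial     9.494   0.03072   0.06608   0.02275
  Change      -0.58      0.29      0.29      0.58
  Equil       8.914    0.3207    0.3561    0.6027
  solve Keq expr → x = 0.29; check Q = 5.2210e-04

Q₀ = 1.1656e-08; Q < K (proceeds forward)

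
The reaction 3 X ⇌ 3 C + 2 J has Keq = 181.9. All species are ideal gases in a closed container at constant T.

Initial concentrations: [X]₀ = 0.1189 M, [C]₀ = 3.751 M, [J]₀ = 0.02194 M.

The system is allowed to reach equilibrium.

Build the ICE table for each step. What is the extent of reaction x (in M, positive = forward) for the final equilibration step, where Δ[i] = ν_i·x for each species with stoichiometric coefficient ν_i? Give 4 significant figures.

x = 0.01149 M

Q₀ = 15.11 vs Keq = 181.9 ⇒ Q<K, forward
Step 1:
                  X         C         J
  I          0.1189     3.751   0.02194
  C        -0.03447   0.03447   0.02298
  E         0.08443     3.785   0.04492
  solve Keq expr → x = 0.01149; check Q = 181.9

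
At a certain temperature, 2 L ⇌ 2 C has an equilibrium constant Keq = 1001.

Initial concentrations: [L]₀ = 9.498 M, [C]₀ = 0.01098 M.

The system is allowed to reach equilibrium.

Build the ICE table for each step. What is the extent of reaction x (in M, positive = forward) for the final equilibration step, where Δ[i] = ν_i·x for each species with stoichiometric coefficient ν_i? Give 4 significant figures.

Q₀ = 1.3364e-06 vs Keq = 1001 ⇒ Q<K, forward
Step 1:
                    L           C
  init          9.498     0.01098
  Δ            -9.207       9.207
  eq           0.2913       9.218
  solve Keq expr → x = 4.603; check Q = 1001

x = 4.603 M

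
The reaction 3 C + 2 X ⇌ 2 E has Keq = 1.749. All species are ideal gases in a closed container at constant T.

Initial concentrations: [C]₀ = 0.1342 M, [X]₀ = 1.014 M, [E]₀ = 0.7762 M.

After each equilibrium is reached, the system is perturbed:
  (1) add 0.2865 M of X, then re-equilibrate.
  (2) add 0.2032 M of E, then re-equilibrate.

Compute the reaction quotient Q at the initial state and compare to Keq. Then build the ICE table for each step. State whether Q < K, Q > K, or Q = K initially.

Q₀ = 242.4; Q > K (proceeds reverse)

Q₀ = 242.4 vs Keq = 1.749 ⇒ Q>K, reverse
Step 1:
                   C          X          E
  I           0.1342      1.014     0.7762
  C           0.3452     0.2301    -0.2301
  E           0.4794      1.244     0.5461
  solve Keq expr → x = -0.1151; check Q = 1.749
Then add 0.2865 M of X.
Step 2:
                   C          X          E
  I           0.4794      1.531     0.5461
  C         -0.04225   -0.02816    0.02816
  E           0.4371      1.502     0.5743
  solve Keq expr → x = 0.01408; check Q = 1.749
Then add 0.2032 M of E.
Step 3:
                   C          X          E
  I           0.4371      1.502     0.7775
  C          0.06713    0.04476   -0.04476
  E           0.5043      1.547     0.7327
  solve Keq expr → x = -0.02238; check Q = 1.749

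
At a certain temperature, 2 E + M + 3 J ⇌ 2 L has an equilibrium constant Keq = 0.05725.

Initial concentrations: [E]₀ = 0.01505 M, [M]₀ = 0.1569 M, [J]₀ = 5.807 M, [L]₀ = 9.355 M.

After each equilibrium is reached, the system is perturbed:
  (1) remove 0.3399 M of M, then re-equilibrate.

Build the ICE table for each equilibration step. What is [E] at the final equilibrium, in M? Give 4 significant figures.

[E]_eq = 1.674 M

Q₀ = 1.2576e+04 vs Keq = 0.05725 ⇒ Q>K, reverse
Step 1:
                  E         M         J         L
  init      0.01505    0.1569     5.807     9.355
  Δ           1.496    0.7481     2.244    -1.496
  eq          1.511     0.905     8.051     7.859
  solve Keq expr → x = -0.7481; check Q = 0.05725
Then remove 0.3399 M of M.
Step 2:
                  E         M         J         L
  init        1.511    0.5651     8.051     7.859
  Δ          0.1629   0.08144    0.2443   -0.1629
  eq          1.674    0.6466     8.296     7.696
  solve Keq expr → x = -0.08144; check Q = 0.05725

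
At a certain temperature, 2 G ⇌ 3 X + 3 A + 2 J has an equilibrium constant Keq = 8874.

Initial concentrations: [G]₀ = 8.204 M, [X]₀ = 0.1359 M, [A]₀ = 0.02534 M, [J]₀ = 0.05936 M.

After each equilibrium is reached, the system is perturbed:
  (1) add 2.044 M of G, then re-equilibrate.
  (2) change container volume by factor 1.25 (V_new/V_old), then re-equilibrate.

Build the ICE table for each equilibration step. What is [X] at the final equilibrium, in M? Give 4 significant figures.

Q₀ = 2.1380e-12 vs Keq = 8874 ⇒ Q<K, forward
Step 1:
                    G           X           A           J
  Initial       8.204      0.1359     0.02534     0.05936
  Change       -3.356       5.034       5.034       3.356
  Equil         4.848       5.169       5.059       3.415
  solve Keq expr → x = 1.678; check Q = 8874
Then add 2.044 M of G.
Step 2:
                    G           X           A           J
  Initial       6.892       5.169       5.059       3.415
  Change      -0.2757      0.4136      0.4136      0.2757
  Equil         6.617       5.583       5.472       3.691
  solve Keq expr → x = 0.1379; check Q = 8874
Then change container volume by factor 1.25 (V_new/V_old).
Step 3:
                    G           X           A           J
  Initial       5.293       4.466       4.378       2.953
  Change      -0.4591      0.6886      0.6886      0.4591
  Equil         4.834       5.155       5.067       3.412
  solve Keq expr → x = 0.2295; check Q = 8874

[X]_eq = 5.155 M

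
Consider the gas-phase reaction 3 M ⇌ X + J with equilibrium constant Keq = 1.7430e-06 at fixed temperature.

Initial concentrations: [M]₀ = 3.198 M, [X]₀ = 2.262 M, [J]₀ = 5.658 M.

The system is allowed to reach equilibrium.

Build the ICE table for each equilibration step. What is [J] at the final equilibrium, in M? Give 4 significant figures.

[J]_eq = 3.397 M

Q₀ = 0.3913 vs Keq = 1.7430e-06 ⇒ Q>K, reverse
Step 1:
                   M          X          J
  I            3.198      2.262      5.658
  C            6.784     -2.261     -2.261
  E            9.982 5.1048e-04      3.397
  solve Keq expr → x = -2.261; check Q = 1.7430e-06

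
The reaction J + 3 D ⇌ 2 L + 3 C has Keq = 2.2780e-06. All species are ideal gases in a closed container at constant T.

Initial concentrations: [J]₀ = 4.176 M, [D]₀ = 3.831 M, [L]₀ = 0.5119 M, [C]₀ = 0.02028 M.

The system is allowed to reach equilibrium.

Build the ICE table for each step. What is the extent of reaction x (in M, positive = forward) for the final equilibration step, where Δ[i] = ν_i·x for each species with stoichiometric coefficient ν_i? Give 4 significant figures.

Q₀ = 9.3084e-09 vs Keq = 2.2780e-06 ⇒ Q<K, forward
Step 1:
                   J          D          L          C
  I            4.176      3.831     0.5119    0.02028
  C         -0.03133     -0.094    0.06267      0.094
  E            4.145      3.737     0.5746     0.1143
  solve Keq expr → x = 0.03133; check Q = 2.2780e-06

x = 0.03133 M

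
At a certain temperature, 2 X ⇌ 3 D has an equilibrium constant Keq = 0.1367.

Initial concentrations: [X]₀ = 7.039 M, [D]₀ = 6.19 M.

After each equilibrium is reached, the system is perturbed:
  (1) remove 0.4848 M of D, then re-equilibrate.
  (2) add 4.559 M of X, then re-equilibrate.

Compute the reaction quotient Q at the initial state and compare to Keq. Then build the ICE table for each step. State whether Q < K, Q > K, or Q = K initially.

Q₀ = 4.787 vs Keq = 0.1367 ⇒ Q>K, reverse
Step 1:
                  X         D
  Initial     7.039      6.19
  Change      2.574    -3.861
  Equil       9.613     2.329
  solve Keq expr → x = -1.287; check Q = 0.1367
Then remove 0.4848 M of D.
Step 2:
                  X         D
  Initial     9.613     1.844
  Change    -0.2916    0.4375
  Equil       9.321     2.282
  solve Keq expr → x = 0.1458; check Q = 0.1367
Then add 4.559 M of X.
Step 3:
                  X         D
  Initial     13.88     2.282
  Change     -0.422     0.633
  Equil       13.46     2.915
  solve Keq expr → x = 0.211; check Q = 0.1367

Q₀ = 4.787; Q > K (proceeds reverse)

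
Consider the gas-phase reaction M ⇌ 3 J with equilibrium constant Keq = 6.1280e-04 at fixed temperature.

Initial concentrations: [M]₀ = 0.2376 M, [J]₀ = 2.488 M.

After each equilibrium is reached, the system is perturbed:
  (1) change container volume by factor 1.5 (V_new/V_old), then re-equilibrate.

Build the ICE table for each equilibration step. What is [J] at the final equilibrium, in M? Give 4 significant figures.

[J]_eq = 0.07492 M

Q₀ = 64.82 vs Keq = 6.1280e-04 ⇒ Q>K, reverse
Step 1:
                    M           J
  Initial      0.2376       2.488
  Change       0.8007      -2.402
  Equil         1.038     0.08601
  solve Keq expr → x = -0.8007; check Q = 6.1280e-04
Then change container volume by factor 1.5 (V_new/V_old).
Step 2:
                    M           J
  Initial      0.6922     0.05734
  Change    -0.005861     0.01758
  Equil        0.6863     0.07492
  solve Keq expr → x = 0.005861; check Q = 6.1280e-04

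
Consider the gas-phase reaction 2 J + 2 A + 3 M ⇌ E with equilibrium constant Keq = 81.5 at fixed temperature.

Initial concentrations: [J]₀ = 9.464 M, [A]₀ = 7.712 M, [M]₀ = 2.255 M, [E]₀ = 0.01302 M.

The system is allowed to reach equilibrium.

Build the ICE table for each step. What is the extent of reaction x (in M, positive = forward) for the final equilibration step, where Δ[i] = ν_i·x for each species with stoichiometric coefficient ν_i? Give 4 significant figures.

Q₀ = 2.1315e-07 vs Keq = 81.5 ⇒ Q<K, forward
Step 1:
                   J          A          M          E
  Initial      9.464      7.712      2.255    0.01302
  Change      -1.493     -1.493     -2.239     0.7465
  Equil        7.971      6.219    0.01559     0.7595
  solve Keq expr → x = 0.7465; check Q = 81.5

x = 0.7465 M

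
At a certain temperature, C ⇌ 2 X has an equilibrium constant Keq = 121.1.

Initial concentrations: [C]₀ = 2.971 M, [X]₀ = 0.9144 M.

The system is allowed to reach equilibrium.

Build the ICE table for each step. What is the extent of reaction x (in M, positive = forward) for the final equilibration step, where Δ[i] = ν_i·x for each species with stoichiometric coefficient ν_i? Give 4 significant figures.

x = 2.652 M

Q₀ = 0.2814 vs Keq = 121.1 ⇒ Q<K, forward
Step 1:
                    C           X
  Initial       2.971      0.9144
  Change       -2.652       5.303
  Equil        0.3193       6.218
  solve Keq expr → x = 2.652; check Q = 121.1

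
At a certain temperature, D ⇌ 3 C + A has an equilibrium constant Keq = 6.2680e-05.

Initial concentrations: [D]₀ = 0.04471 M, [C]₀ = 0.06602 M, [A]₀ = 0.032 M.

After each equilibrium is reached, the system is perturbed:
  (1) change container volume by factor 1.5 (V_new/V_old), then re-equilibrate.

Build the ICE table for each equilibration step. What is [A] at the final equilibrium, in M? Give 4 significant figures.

Q₀ = 2.0595e-04 vs Keq = 6.2680e-05 ⇒ Q>K, reverse
Step 1:
                    D           C           A
  Initial     0.04471     0.06602       0.032
  Change     0.005593    -0.01678   -0.005593
  Equil        0.0503     0.04924     0.02641
  solve Keq expr → x = -0.005593; check Q = 6.2680e-05
Then change container volume by factor 1.5 (V_new/V_old).
Step 2:
                    D           C           A
  Initial     0.03354     0.03283      0.0176
  Change    -0.003823     0.01147    0.003823
  Equil       0.02971      0.0443     0.02143
  solve Keq expr → x = 0.003823; check Q = 6.2680e-05

[A]_eq = 0.02143 M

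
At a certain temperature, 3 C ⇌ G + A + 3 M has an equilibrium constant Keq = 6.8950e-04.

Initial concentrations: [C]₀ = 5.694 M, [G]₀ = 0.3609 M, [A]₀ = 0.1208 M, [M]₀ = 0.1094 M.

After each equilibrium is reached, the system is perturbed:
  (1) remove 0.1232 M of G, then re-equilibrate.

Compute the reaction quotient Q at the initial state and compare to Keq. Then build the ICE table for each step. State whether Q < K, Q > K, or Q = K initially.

Q₀ = 3.0921e-07; Q < K (proceeds forward)

Q₀ = 3.0921e-07 vs Keq = 6.8950e-04 ⇒ Q<K, forward
Step 1:
                   C          G          A          M
  Initial      5.694     0.3609     0.1208     0.1094
  Change     -0.6559     0.2186     0.2186     0.6559
  Equil        5.038     0.5795     0.3394     0.7653
  solve Keq expr → x = 0.2186; check Q = 6.8950e-04
Then remove 0.1232 M of G.
Step 2:
                   C          G          A          M
  Initial      5.038     0.4563     0.3394     0.7653
  Change    -0.03915    0.01305    0.01305    0.03915
  Equil        4.999     0.4694     0.3525     0.8045
  solve Keq expr → x = 0.01305; check Q = 6.8950e-04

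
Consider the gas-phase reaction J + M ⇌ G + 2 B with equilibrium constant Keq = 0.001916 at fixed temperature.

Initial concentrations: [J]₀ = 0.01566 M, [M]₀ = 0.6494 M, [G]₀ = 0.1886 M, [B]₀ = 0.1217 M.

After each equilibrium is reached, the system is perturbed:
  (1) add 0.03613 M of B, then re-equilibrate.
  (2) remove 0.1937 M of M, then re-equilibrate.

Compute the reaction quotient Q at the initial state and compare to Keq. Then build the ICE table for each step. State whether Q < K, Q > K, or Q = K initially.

Q₀ = 0.2747 vs Keq = 0.001916 ⇒ Q>K, reverse
Step 1:
                   J          M          G          B
  I          0.01566     0.6494     0.1886     0.1217
  C          0.04848    0.04848   -0.04848   -0.09696
  E          0.06414     0.6979     0.1401    0.02474
  solve Keq expr → x = -0.04848; check Q = 0.001916
Then add 0.03613 M of B.
Step 2:
                   J          M          G          B
  I          0.06414     0.6979     0.1401    0.06087
  C          0.01564    0.01564   -0.01564   -0.03127
  E          0.07978     0.7135     0.1245     0.0296
  solve Keq expr → x = -0.01564; check Q = 0.001916
Then remove 0.1937 M of M.
Step 3:
                   J          M          G          B
  I          0.07978     0.5198     0.1245     0.0296
  C         0.001896   0.001896  -0.001896  -0.003793
  E          0.08167     0.5217     0.1226    0.02581
  solve Keq expr → x = -0.001896; check Q = 0.001916

Q₀ = 0.2747; Q > K (proceeds reverse)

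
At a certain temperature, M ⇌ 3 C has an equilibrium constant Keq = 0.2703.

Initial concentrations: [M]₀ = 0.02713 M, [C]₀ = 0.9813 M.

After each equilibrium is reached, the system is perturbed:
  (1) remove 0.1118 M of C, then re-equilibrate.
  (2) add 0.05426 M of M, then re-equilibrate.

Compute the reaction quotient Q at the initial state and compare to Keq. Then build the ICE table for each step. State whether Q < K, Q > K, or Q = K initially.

Q₀ = 34.83; Q > K (proceeds reverse)

Q₀ = 34.83 vs Keq = 0.2703 ⇒ Q>K, reverse
Step 1:
                    M           C
  init        0.02713      0.9813
  Δ            0.1963      -0.589
  eq           0.2234      0.3923
  solve Keq expr → x = -0.1963; check Q = 0.2703
Then remove 0.1118 M of C.
Step 2:
                    M           C
  init         0.2234      0.2805
  Δ          -0.03093     0.09279
  eq           0.1925      0.3733
  solve Keq expr → x = 0.03093; check Q = 0.2703
Then add 0.05426 M of M.
Step 3:
                    M           C
  init         0.2468      0.3733
  Δ         -0.009063     0.02719
  eq           0.2377      0.4005
  solve Keq expr → x = 0.009063; check Q = 0.2703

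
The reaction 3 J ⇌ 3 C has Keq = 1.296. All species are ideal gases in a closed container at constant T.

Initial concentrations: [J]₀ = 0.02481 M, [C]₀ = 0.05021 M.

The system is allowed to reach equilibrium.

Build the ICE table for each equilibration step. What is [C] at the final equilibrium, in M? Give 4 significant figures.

[C]_eq = 0.03913 M

Q₀ = 8.289 vs Keq = 1.296 ⇒ Q>K, reverse
Step 1:
                   J          C
  I          0.02481    0.05021
  C          0.01108   -0.01108
  E          0.03589    0.03913
  solve Keq expr → x = -0.003693; check Q = 1.296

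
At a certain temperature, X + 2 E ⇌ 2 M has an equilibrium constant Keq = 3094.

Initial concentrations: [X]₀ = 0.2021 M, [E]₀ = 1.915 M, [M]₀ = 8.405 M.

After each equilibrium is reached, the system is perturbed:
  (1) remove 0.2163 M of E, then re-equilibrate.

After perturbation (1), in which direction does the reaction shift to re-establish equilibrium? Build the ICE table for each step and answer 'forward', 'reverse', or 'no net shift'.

Direction: reverse

Q₀ = 95.32 vs Keq = 3094 ⇒ Q<K, forward
Step 1:
                   X          E          M
  Initial     0.2021      1.915      8.405
  Change     -0.1915    -0.3829     0.3829
  Equil      0.01063      1.532      8.788
  solve Keq expr → x = 0.1915; check Q = 3094
Then remove 0.2163 M of E.
Step 2:
                   X          E          M
  Initial    0.01063      1.316      8.788
  Change    0.003604   0.007207  -0.007207
  Equil      0.01424      1.323      8.781
  solve Keq expr → x = -0.003604; check Q = 3094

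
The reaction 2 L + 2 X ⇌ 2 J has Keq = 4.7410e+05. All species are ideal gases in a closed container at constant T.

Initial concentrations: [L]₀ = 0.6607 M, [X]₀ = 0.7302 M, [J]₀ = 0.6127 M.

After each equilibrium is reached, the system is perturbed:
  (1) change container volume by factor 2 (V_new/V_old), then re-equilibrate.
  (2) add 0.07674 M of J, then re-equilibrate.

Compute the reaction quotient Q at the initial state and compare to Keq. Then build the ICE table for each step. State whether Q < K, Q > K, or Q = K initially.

Q₀ = 1.613 vs Keq = 4.7410e+05 ⇒ Q<K, forward
Step 1:
                    L           X           J
  init         0.6607      0.7302      0.6127
  Δ           -0.6404     -0.6404      0.6404
  eq          0.02027     0.08977       1.253
  solve Keq expr → x = 0.3202; check Q = 4.7410e+05
Then change container volume by factor 2 (V_new/V_old).
Step 2:
                    L           X           J
  init        0.01014     0.04489      0.6266
  Δ          0.007151    0.007151   -0.007151
  eq          0.01729     0.05204      0.6194
  solve Keq expr → x = -0.003575; check Q = 4.7410e+05
Then add 0.07674 M of J.
Step 3:
                    L           X           J
  init        0.01729     0.05204      0.6962
  Δ          0.001541    0.001541   -0.001541
  eq          0.01883     0.05358      0.6946
  solve Keq expr → x = -7.7056e-04; check Q = 4.7410e+05

Q₀ = 1.613; Q < K (proceeds forward)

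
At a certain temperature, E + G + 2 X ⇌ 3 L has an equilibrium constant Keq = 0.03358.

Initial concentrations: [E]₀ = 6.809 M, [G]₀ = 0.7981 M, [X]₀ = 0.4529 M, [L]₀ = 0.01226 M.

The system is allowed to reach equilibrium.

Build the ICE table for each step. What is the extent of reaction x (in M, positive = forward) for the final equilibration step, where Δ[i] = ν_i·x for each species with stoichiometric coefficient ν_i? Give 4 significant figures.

x = 0.07722 M

Q₀ = 1.6532e-06 vs Keq = 0.03358 ⇒ Q<K, forward
Step 1:
                   E          G          X          L
  I            6.809     0.7981     0.4529    0.01226
  C         -0.07722   -0.07722    -0.1544     0.2317
  E            6.732     0.7209     0.2985     0.2439
  solve Keq expr → x = 0.07722; check Q = 0.03358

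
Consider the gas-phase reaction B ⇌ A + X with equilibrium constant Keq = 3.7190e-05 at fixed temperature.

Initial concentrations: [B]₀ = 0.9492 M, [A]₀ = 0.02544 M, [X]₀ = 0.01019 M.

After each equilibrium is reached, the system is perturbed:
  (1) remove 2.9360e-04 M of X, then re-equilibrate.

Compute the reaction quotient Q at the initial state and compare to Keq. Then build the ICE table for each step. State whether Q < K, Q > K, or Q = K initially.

Q₀ = 2.7311e-04 vs Keq = 3.7190e-05 ⇒ Q>K, reverse
Step 1:
                  B         A         X
  init       0.9492   0.02544   0.01019
  Δ        0.008133 -0.008133 -0.008133
  eq         0.9573   0.01731  0.002057
  solve Keq expr → x = -0.008133; check Q = 3.7190e-05
Then remove 2.9360e-04 M of X.
Step 2:
                  B         A         X
  init       0.9573   0.01731  0.001764
  Δ       -2.6233e-04 2.6233e-04 2.6233e-04
  eq         0.9571   0.01757  0.002026
  solve Keq expr → x = 2.6233e-04; check Q = 3.7190e-05

Q₀ = 2.7311e-04; Q > K (proceeds reverse)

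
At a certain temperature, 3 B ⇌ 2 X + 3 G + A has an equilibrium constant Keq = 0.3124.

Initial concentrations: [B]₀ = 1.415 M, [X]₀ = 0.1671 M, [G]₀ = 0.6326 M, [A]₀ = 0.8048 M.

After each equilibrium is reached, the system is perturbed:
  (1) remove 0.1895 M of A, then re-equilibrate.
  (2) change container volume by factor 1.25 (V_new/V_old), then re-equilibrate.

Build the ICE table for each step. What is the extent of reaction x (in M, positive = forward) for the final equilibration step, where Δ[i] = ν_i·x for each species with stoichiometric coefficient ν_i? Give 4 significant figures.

x = 0.01988 M

Q₀ = 0.002008 vs Keq = 0.3124 ⇒ Q<K, forward
Step 1:
                  B         X         G         A
  I           1.415    0.1671    0.6326    0.8048
  C         -0.4566    0.3044    0.4566    0.1522
  E          0.9584    0.4715     1.089     0.957
  solve Keq expr → x = 0.1522; check Q = 0.3124
Then remove 0.1895 M of A.
Step 2:
                  B         X         G         A
  I          0.9584    0.4715     1.089    0.7675
  C        -0.02423   0.01615   0.02423  0.008077
  E          0.9341    0.4877     1.113    0.7756
  solve Keq expr → x = 0.008077; check Q = 0.3124
Then change container volume by factor 1.25 (V_new/V_old).
Step 3:
                  B         X         G         A
  I          0.7473    0.3901    0.8908    0.6205
  C        -0.05963   0.03975   0.05963   0.01988
  E          0.6877    0.4299    0.9504    0.6403
  solve Keq expr → x = 0.01988; check Q = 0.3124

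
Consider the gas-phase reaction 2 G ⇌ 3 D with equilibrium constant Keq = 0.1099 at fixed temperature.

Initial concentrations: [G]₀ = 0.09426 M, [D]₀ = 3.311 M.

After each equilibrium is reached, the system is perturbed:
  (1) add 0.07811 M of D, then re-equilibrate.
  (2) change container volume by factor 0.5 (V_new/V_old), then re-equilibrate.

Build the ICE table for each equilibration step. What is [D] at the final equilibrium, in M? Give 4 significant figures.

Q₀ = 4085 vs Keq = 0.1099 ⇒ Q>K, reverse
Step 1:
                   G          D
  Initial    0.09426      3.311
  Change        1.73     -2.596
  Equil        1.825     0.7153
  solve Keq expr → x = -0.8652; check Q = 0.1099
Then add 0.07811 M of D.
Step 2:
                   G          D
  Initial      1.825     0.7934
  Change     0.04437   -0.06656
  Equil        1.869     0.7268
  solve Keq expr → x = -0.02219; check Q = 0.1099
Then change container volume by factor 0.5 (V_new/V_old).
Step 3:
                   G          D
  Initial      3.738      1.454
  Change       0.176     -0.264
  Equil        3.914       1.19
  solve Keq expr → x = -0.08798; check Q = 0.1099

[D]_eq = 1.19 M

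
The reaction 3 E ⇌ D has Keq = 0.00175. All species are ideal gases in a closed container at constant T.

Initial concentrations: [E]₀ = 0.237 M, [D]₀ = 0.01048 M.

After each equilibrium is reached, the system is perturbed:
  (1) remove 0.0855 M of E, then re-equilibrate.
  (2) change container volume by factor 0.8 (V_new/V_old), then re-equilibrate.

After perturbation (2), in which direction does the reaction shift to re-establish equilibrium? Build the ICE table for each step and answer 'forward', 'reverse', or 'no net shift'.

Direction: forward

Q₀ = 0.7873 vs Keq = 0.00175 ⇒ Q>K, reverse
Step 1:
                   E          D
  Initial      0.237    0.01048
  Change     0.03134   -0.01045
  Equil       0.2683 3.3813e-05
  solve Keq expr → x = -0.01045; check Q = 0.00175
Then remove 0.0855 M of E.
Step 2:
                   E          D
  Initial     0.1828 3.3813e-05
  Change  6.9314e-05 -2.3105e-05
  Equil       0.1829 1.0709e-05
  solve Keq expr → x = -2.3105e-05; check Q = 0.00175
Then change container volume by factor 0.8 (V_new/V_old).
Step 3:
                   E          D
  Initial     0.2286 1.3386e-05
  Change  -2.2570e-05 7.5233e-06
  Equil       0.2286 2.0909e-05
  solve Keq expr → x = 7.5233e-06; check Q = 0.00175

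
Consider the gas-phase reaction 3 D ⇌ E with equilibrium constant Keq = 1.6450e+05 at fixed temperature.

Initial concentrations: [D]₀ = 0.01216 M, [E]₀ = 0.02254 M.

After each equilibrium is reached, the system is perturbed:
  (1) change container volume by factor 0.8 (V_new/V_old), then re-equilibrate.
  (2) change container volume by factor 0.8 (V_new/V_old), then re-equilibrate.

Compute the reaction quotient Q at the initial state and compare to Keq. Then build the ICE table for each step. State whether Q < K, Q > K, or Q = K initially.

Q₀ = 1.2536e+04 vs Keq = 1.6450e+05 ⇒ Q<K, forward
Step 1:
                    D           E
  init        0.01216     0.02254
  Δ         -0.006836    0.002279
  eq         0.005324     0.02482
  solve Keq expr → x = 0.002279; check Q = 1.6450e+05
Then change container volume by factor 0.8 (V_new/V_old).
Step 2:
                    D           E
  init       0.006654     0.03102
  Δ       -9.0137e-04  3.0046e-04
  eq         0.005753     0.03132
  solve Keq expr → x = 3.0046e-04; check Q = 1.6450e+05
Then change container volume by factor 0.8 (V_new/V_old).
Step 3:
                    D           E
  init       0.007191     0.03915
  Δ       -9.7691e-04  3.2564e-04
  eq         0.006214     0.03948
  solve Keq expr → x = 3.2564e-04; check Q = 1.6450e+05

Q₀ = 1.2536e+04; Q < K (proceeds forward)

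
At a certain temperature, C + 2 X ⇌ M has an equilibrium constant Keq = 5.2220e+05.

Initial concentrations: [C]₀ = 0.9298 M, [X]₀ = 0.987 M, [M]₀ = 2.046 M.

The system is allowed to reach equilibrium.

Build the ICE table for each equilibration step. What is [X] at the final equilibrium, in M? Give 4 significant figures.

Q₀ = 2.259 vs Keq = 5.2220e+05 ⇒ Q<K, forward
Step 1:
                   C          X          M
  I           0.9298      0.987      2.046
  C          -0.4918    -0.9837     0.4918
  E            0.438   0.003331      2.538
  solve Keq expr → x = 0.4918; check Q = 5.2220e+05

[X]_eq = 0.003331 M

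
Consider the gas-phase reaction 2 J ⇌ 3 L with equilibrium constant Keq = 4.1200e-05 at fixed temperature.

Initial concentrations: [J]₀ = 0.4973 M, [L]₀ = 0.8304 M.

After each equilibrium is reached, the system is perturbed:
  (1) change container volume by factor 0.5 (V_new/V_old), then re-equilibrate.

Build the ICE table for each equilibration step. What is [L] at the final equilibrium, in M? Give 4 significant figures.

[L]_eq = 0.056 M

Q₀ = 2.315 vs Keq = 4.1200e-05 ⇒ Q>K, reverse
Step 1:
                   J          L
  init        0.4973     0.8304
  Δ           0.5302    -0.7952
  eq           1.027    0.03517
  solve Keq expr → x = -0.2651; check Q = 4.1200e-05
Then change container volume by factor 0.5 (V_new/V_old).
Step 2:
                   J          L
  init         2.055    0.07033
  Δ         0.009558   -0.01434
  eq           2.064      0.056
  solve Keq expr → x = -0.004779; check Q = 4.1200e-05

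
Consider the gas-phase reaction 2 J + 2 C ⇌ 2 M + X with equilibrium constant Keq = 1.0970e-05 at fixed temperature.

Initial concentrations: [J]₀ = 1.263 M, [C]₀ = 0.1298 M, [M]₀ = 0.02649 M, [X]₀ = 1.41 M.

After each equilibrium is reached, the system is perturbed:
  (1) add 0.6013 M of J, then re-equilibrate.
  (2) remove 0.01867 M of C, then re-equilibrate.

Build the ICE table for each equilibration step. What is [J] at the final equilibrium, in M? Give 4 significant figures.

Q₀ = 0.03682 vs Keq = 1.0970e-05 ⇒ Q>K, reverse
Step 1:
                    J           C           M           X
  init          1.263      0.1298     0.02649        1.41
  Δ           0.02593     0.02593    -0.02593    -0.01296
  eq            1.289      0.1557  5.6246e-04       1.397
  solve Keq expr → x = -0.01296; check Q = 1.0970e-05
Then add 0.6013 M of J.
Step 2:
                    J           C           M           X
  init           1.89      0.1557  5.6246e-04       1.397
  Δ       -2.6086e-04 -2.6086e-04  2.6086e-04  1.3043e-04
  eq             1.89      0.1555  8.2332e-04       1.397
  solve Keq expr → x = 1.3043e-04; check Q = 1.0970e-05
Then remove 0.01867 M of C.
Step 3:
                    J           C           M           X
  init           1.89      0.1368  8.2332e-04       1.397
  Δ        9.8302e-05  9.8302e-05 -9.8302e-05 -4.9151e-05
  eq             1.89      0.1369  7.2502e-04       1.397
  solve Keq expr → x = -4.9151e-05; check Q = 1.0970e-05

[J]_eq = 1.89 M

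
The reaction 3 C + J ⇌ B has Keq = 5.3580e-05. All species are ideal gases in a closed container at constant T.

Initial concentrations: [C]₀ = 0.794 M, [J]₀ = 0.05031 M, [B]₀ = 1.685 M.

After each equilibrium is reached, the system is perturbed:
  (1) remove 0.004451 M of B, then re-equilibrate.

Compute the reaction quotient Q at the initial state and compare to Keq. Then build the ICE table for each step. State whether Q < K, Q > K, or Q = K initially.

Q₀ = 66.91 vs Keq = 5.3580e-05 ⇒ Q>K, reverse
Step 1:
                   C          J          B
  init         0.794    0.05031      1.685
  Δ            5.001      1.667     -1.667
  eq           5.795      1.717    0.01791
  solve Keq expr → x = -1.667; check Q = 5.3580e-05
Then remove 0.004451 M of B.
Step 2:
                   C          J          B
  init         5.795      1.717    0.01346
  Δ         -0.01286  -0.004288   0.004288
  eq           5.782      1.713    0.01775
  solve Keq expr → x = 0.004288; check Q = 5.3580e-05

Q₀ = 66.91; Q > K (proceeds reverse)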